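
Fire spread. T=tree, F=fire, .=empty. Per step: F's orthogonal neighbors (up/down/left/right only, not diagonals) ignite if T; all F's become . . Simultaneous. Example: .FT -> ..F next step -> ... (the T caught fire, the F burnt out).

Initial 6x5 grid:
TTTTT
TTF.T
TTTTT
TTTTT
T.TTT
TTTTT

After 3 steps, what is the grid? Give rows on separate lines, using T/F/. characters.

Step 1: 3 trees catch fire, 1 burn out
  TTFTT
  TF..T
  TTFTT
  TTTTT
  T.TTT
  TTTTT
Step 2: 6 trees catch fire, 3 burn out
  TF.FT
  F...T
  TF.FT
  TTFTT
  T.TTT
  TTTTT
Step 3: 7 trees catch fire, 6 burn out
  F...F
  ....T
  F...F
  TF.FT
  T.FTT
  TTTTT

F...F
....T
F...F
TF.FT
T.FTT
TTTTT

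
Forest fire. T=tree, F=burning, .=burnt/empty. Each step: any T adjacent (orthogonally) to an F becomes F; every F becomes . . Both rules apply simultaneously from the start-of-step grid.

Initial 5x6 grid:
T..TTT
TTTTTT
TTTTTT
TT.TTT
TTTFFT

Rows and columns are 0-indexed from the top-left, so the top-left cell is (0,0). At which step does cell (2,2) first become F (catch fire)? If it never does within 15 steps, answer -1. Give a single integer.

Step 1: cell (2,2)='T' (+4 fires, +2 burnt)
Step 2: cell (2,2)='T' (+4 fires, +4 burnt)
Step 3: cell (2,2)='F' (+6 fires, +4 burnt)
  -> target ignites at step 3
Step 4: cell (2,2)='.' (+6 fires, +6 burnt)
Step 5: cell (2,2)='.' (+3 fires, +6 burnt)
Step 6: cell (2,2)='.' (+1 fires, +3 burnt)
Step 7: cell (2,2)='.' (+1 fires, +1 burnt)
Step 8: cell (2,2)='.' (+0 fires, +1 burnt)
  fire out at step 8

3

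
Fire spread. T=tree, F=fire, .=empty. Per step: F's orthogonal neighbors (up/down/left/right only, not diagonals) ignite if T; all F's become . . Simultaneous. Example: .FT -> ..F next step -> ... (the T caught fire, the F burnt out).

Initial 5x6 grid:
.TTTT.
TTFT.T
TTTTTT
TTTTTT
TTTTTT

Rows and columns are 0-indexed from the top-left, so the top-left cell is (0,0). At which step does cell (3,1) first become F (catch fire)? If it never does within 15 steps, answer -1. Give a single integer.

Step 1: cell (3,1)='T' (+4 fires, +1 burnt)
Step 2: cell (3,1)='T' (+6 fires, +4 burnt)
Step 3: cell (3,1)='F' (+6 fires, +6 burnt)
  -> target ignites at step 3
Step 4: cell (3,1)='.' (+5 fires, +6 burnt)
Step 5: cell (3,1)='.' (+4 fires, +5 burnt)
Step 6: cell (3,1)='.' (+1 fires, +4 burnt)
Step 7: cell (3,1)='.' (+0 fires, +1 burnt)
  fire out at step 7

3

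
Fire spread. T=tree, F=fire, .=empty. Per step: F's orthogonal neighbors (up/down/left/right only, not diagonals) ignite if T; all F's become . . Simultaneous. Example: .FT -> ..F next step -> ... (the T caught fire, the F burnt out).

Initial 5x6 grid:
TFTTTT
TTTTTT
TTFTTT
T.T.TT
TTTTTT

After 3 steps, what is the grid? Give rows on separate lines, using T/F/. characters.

Step 1: 7 trees catch fire, 2 burn out
  F.FTTT
  TFFTTT
  TF.FTT
  T.F.TT
  TTTTTT
Step 2: 6 trees catch fire, 7 burn out
  ...FTT
  F..FTT
  F...FT
  T...TT
  TTFTTT
Step 3: 7 trees catch fire, 6 burn out
  ....FT
  ....FT
  .....F
  F...FT
  TF.FTT

....FT
....FT
.....F
F...FT
TF.FTT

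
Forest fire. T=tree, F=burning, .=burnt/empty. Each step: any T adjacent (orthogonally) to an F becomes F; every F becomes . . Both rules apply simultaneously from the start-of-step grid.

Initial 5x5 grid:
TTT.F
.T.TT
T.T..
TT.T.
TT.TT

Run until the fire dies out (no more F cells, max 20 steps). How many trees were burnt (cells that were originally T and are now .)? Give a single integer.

Step 1: +1 fires, +1 burnt (F count now 1)
Step 2: +1 fires, +1 burnt (F count now 1)
Step 3: +0 fires, +1 burnt (F count now 0)
Fire out after step 3
Initially T: 15, now '.': 12
Total burnt (originally-T cells now '.'): 2

Answer: 2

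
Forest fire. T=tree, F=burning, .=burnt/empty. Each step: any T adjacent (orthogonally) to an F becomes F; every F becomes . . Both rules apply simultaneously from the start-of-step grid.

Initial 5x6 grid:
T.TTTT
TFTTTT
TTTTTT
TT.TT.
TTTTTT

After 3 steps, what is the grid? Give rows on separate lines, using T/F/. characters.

Step 1: 3 trees catch fire, 1 burn out
  T.TTTT
  F.FTTT
  TFTTTT
  TT.TT.
  TTTTTT
Step 2: 6 trees catch fire, 3 burn out
  F.FTTT
  ...FTT
  F.FTTT
  TF.TT.
  TTTTTT
Step 3: 5 trees catch fire, 6 burn out
  ...FTT
  ....FT
  ...FTT
  F..TT.
  TFTTTT

...FTT
....FT
...FTT
F..TT.
TFTTTT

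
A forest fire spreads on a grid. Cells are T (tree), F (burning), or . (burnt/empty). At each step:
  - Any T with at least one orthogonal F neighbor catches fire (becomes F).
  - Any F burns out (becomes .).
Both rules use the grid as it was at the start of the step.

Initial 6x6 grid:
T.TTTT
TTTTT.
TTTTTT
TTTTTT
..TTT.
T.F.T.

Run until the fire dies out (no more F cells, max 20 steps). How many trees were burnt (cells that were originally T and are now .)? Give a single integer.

Step 1: +1 fires, +1 burnt (F count now 1)
Step 2: +2 fires, +1 burnt (F count now 2)
Step 3: +4 fires, +2 burnt (F count now 4)
Step 4: +6 fires, +4 burnt (F count now 6)
Step 5: +6 fires, +6 burnt (F count now 6)
Step 6: +4 fires, +6 burnt (F count now 4)
Step 7: +2 fires, +4 burnt (F count now 2)
Step 8: +1 fires, +2 burnt (F count now 1)
Step 9: +0 fires, +1 burnt (F count now 0)
Fire out after step 9
Initially T: 27, now '.': 35
Total burnt (originally-T cells now '.'): 26

Answer: 26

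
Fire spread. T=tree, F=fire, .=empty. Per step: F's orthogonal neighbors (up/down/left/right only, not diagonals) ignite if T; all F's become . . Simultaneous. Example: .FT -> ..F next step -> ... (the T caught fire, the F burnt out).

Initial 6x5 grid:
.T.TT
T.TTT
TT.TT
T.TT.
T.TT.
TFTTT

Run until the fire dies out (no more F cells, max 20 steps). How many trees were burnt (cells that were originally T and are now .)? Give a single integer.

Answer: 20

Derivation:
Step 1: +2 fires, +1 burnt (F count now 2)
Step 2: +3 fires, +2 burnt (F count now 3)
Step 3: +4 fires, +3 burnt (F count now 4)
Step 4: +2 fires, +4 burnt (F count now 2)
Step 5: +3 fires, +2 burnt (F count now 3)
Step 6: +2 fires, +3 burnt (F count now 2)
Step 7: +3 fires, +2 burnt (F count now 3)
Step 8: +1 fires, +3 burnt (F count now 1)
Step 9: +0 fires, +1 burnt (F count now 0)
Fire out after step 9
Initially T: 21, now '.': 29
Total burnt (originally-T cells now '.'): 20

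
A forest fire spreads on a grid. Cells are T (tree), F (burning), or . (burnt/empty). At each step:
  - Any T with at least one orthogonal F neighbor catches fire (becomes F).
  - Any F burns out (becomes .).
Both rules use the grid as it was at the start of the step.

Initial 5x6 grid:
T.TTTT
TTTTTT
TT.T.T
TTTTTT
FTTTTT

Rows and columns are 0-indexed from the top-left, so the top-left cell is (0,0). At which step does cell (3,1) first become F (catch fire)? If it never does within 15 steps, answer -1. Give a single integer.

Step 1: cell (3,1)='T' (+2 fires, +1 burnt)
Step 2: cell (3,1)='F' (+3 fires, +2 burnt)
  -> target ignites at step 2
Step 3: cell (3,1)='.' (+4 fires, +3 burnt)
Step 4: cell (3,1)='.' (+4 fires, +4 burnt)
Step 5: cell (3,1)='.' (+4 fires, +4 burnt)
Step 6: cell (3,1)='.' (+3 fires, +4 burnt)
Step 7: cell (3,1)='.' (+3 fires, +3 burnt)
Step 8: cell (3,1)='.' (+2 fires, +3 burnt)
Step 9: cell (3,1)='.' (+1 fires, +2 burnt)
Step 10: cell (3,1)='.' (+0 fires, +1 burnt)
  fire out at step 10

2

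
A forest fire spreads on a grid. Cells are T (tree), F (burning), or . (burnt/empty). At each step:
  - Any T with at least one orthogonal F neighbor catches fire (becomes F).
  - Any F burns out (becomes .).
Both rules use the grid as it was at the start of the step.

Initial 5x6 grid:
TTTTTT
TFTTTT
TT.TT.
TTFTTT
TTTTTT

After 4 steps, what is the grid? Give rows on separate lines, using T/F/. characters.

Step 1: 7 trees catch fire, 2 burn out
  TFTTTT
  F.FTTT
  TF.TT.
  TF.FTT
  TTFTTT
Step 2: 9 trees catch fire, 7 burn out
  F.FTTT
  ...FTT
  F..FT.
  F...FT
  TF.FTT
Step 3: 6 trees catch fire, 9 burn out
  ...FTT
  ....FT
  ....F.
  .....F
  F...FT
Step 4: 3 trees catch fire, 6 burn out
  ....FT
  .....F
  ......
  ......
  .....F

....FT
.....F
......
......
.....F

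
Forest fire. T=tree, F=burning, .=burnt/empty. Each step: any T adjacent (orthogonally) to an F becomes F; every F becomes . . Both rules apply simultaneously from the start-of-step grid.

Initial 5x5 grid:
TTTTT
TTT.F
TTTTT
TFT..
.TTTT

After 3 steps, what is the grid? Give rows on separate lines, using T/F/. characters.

Step 1: 6 trees catch fire, 2 burn out
  TTTTF
  TTT..
  TFTTF
  F.F..
  .FTTT
Step 2: 6 trees catch fire, 6 burn out
  TTTF.
  TFT..
  F.FF.
  .....
  ..FTT
Step 3: 5 trees catch fire, 6 burn out
  TFF..
  F.F..
  .....
  .....
  ...FT

TFF..
F.F..
.....
.....
...FT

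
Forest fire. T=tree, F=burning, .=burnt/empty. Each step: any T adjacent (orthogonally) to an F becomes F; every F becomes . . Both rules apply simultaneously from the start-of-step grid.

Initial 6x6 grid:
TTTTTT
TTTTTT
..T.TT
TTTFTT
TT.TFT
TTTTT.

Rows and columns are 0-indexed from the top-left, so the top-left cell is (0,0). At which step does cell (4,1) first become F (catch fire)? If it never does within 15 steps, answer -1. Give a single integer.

Step 1: cell (4,1)='T' (+5 fires, +2 burnt)
Step 2: cell (4,1)='T' (+5 fires, +5 burnt)
Step 3: cell (4,1)='F' (+6 fires, +5 burnt)
  -> target ignites at step 3
Step 4: cell (4,1)='.' (+7 fires, +6 burnt)
Step 5: cell (4,1)='.' (+5 fires, +7 burnt)
Step 6: cell (4,1)='.' (+1 fires, +5 burnt)
Step 7: cell (4,1)='.' (+0 fires, +1 burnt)
  fire out at step 7

3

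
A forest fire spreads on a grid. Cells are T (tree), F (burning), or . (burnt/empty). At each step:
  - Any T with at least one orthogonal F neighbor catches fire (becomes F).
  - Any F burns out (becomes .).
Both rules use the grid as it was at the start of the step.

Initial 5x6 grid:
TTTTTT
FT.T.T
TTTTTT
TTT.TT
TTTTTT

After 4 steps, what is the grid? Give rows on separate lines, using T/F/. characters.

Step 1: 3 trees catch fire, 1 burn out
  FTTTTT
  .F.T.T
  FTTTTT
  TTT.TT
  TTTTTT
Step 2: 3 trees catch fire, 3 burn out
  .FTTTT
  ...T.T
  .FTTTT
  FTT.TT
  TTTTTT
Step 3: 4 trees catch fire, 3 burn out
  ..FTTT
  ...T.T
  ..FTTT
  .FT.TT
  FTTTTT
Step 4: 4 trees catch fire, 4 burn out
  ...FTT
  ...T.T
  ...FTT
  ..F.TT
  .FTTTT

...FTT
...T.T
...FTT
..F.TT
.FTTTT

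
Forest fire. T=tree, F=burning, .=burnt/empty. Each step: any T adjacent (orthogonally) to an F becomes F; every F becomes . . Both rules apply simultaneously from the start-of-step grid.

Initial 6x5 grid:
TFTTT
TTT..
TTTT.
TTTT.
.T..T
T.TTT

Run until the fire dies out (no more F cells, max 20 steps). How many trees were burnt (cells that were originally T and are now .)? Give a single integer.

Answer: 16

Derivation:
Step 1: +3 fires, +1 burnt (F count now 3)
Step 2: +4 fires, +3 burnt (F count now 4)
Step 3: +4 fires, +4 burnt (F count now 4)
Step 4: +4 fires, +4 burnt (F count now 4)
Step 5: +1 fires, +4 burnt (F count now 1)
Step 6: +0 fires, +1 burnt (F count now 0)
Fire out after step 6
Initially T: 21, now '.': 25
Total burnt (originally-T cells now '.'): 16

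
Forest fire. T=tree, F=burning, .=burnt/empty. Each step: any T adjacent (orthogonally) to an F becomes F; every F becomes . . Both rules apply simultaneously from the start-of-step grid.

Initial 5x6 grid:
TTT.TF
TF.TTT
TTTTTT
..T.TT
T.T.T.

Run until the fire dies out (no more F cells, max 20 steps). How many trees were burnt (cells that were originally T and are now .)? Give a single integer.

Answer: 19

Derivation:
Step 1: +5 fires, +2 burnt (F count now 5)
Step 2: +6 fires, +5 burnt (F count now 6)
Step 3: +5 fires, +6 burnt (F count now 5)
Step 4: +2 fires, +5 burnt (F count now 2)
Step 5: +1 fires, +2 burnt (F count now 1)
Step 6: +0 fires, +1 burnt (F count now 0)
Fire out after step 6
Initially T: 20, now '.': 29
Total burnt (originally-T cells now '.'): 19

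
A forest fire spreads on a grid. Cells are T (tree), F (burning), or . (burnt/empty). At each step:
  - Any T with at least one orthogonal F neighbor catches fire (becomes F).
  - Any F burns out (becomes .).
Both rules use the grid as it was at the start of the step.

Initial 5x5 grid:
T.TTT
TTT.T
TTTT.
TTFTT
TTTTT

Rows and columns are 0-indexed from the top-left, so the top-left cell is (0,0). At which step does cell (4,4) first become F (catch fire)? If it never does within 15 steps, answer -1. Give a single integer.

Step 1: cell (4,4)='T' (+4 fires, +1 burnt)
Step 2: cell (4,4)='T' (+7 fires, +4 burnt)
Step 3: cell (4,4)='F' (+5 fires, +7 burnt)
  -> target ignites at step 3
Step 4: cell (4,4)='.' (+2 fires, +5 burnt)
Step 5: cell (4,4)='.' (+2 fires, +2 burnt)
Step 6: cell (4,4)='.' (+1 fires, +2 burnt)
Step 7: cell (4,4)='.' (+0 fires, +1 burnt)
  fire out at step 7

3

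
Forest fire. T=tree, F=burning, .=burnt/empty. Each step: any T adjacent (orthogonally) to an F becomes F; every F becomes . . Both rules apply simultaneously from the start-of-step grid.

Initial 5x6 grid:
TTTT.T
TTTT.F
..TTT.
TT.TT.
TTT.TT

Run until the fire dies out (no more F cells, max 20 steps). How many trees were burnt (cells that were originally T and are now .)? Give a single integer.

Step 1: +1 fires, +1 burnt (F count now 1)
Step 2: +0 fires, +1 burnt (F count now 0)
Fire out after step 2
Initially T: 21, now '.': 10
Total burnt (originally-T cells now '.'): 1

Answer: 1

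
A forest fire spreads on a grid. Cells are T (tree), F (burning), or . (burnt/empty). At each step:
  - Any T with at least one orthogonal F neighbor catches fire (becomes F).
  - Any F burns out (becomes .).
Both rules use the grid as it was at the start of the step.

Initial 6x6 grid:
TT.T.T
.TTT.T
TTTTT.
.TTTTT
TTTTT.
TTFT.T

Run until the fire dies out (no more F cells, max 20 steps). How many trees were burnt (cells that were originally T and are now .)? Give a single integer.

Answer: 24

Derivation:
Step 1: +3 fires, +1 burnt (F count now 3)
Step 2: +4 fires, +3 burnt (F count now 4)
Step 3: +5 fires, +4 burnt (F count now 5)
Step 4: +4 fires, +5 burnt (F count now 4)
Step 5: +5 fires, +4 burnt (F count now 5)
Step 6: +2 fires, +5 burnt (F count now 2)
Step 7: +1 fires, +2 burnt (F count now 1)
Step 8: +0 fires, +1 burnt (F count now 0)
Fire out after step 8
Initially T: 27, now '.': 33
Total burnt (originally-T cells now '.'): 24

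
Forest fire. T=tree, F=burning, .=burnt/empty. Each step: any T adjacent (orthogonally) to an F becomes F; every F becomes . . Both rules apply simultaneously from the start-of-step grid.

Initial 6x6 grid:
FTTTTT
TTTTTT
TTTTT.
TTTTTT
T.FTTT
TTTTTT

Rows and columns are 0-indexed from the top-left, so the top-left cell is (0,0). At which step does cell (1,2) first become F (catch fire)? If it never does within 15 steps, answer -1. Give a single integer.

Step 1: cell (1,2)='T' (+5 fires, +2 burnt)
Step 2: cell (1,2)='T' (+9 fires, +5 burnt)
Step 3: cell (1,2)='F' (+9 fires, +9 burnt)
  -> target ignites at step 3
Step 4: cell (1,2)='.' (+6 fires, +9 burnt)
Step 5: cell (1,2)='.' (+2 fires, +6 burnt)
Step 6: cell (1,2)='.' (+1 fires, +2 burnt)
Step 7: cell (1,2)='.' (+0 fires, +1 burnt)
  fire out at step 7

3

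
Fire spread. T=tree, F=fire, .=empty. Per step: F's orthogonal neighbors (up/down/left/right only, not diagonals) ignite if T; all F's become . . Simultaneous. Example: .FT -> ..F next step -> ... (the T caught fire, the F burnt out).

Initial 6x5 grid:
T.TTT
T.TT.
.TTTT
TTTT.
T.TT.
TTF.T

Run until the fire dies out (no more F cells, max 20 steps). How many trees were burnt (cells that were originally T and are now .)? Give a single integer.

Step 1: +2 fires, +1 burnt (F count now 2)
Step 2: +3 fires, +2 burnt (F count now 3)
Step 3: +4 fires, +3 burnt (F count now 4)
Step 4: +4 fires, +4 burnt (F count now 4)
Step 5: +3 fires, +4 burnt (F count now 3)
Step 6: +1 fires, +3 burnt (F count now 1)
Step 7: +1 fires, +1 burnt (F count now 1)
Step 8: +0 fires, +1 burnt (F count now 0)
Fire out after step 8
Initially T: 21, now '.': 27
Total burnt (originally-T cells now '.'): 18

Answer: 18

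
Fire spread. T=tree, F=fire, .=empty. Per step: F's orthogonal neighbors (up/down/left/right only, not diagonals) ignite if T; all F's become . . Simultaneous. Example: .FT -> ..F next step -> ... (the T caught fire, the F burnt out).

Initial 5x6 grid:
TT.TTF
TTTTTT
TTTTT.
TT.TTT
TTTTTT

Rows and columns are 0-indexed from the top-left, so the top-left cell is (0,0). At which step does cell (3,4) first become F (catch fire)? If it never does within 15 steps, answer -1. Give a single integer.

Step 1: cell (3,4)='T' (+2 fires, +1 burnt)
Step 2: cell (3,4)='T' (+2 fires, +2 burnt)
Step 3: cell (3,4)='T' (+2 fires, +2 burnt)
Step 4: cell (3,4)='F' (+3 fires, +2 burnt)
  -> target ignites at step 4
Step 5: cell (3,4)='.' (+5 fires, +3 burnt)
Step 6: cell (3,4)='.' (+5 fires, +5 burnt)
Step 7: cell (3,4)='.' (+4 fires, +5 burnt)
Step 8: cell (3,4)='.' (+2 fires, +4 burnt)
Step 9: cell (3,4)='.' (+1 fires, +2 burnt)
Step 10: cell (3,4)='.' (+0 fires, +1 burnt)
  fire out at step 10

4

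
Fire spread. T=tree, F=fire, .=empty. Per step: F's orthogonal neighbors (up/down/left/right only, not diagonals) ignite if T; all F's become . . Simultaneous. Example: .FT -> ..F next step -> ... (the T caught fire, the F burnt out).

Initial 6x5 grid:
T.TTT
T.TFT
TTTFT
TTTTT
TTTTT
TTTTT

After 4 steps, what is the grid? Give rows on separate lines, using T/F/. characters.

Step 1: 6 trees catch fire, 2 burn out
  T.TFT
  T.F.F
  TTF.F
  TTTFT
  TTTTT
  TTTTT
Step 2: 6 trees catch fire, 6 burn out
  T.F.F
  T....
  TF...
  TTF.F
  TTTFT
  TTTTT
Step 3: 5 trees catch fire, 6 burn out
  T....
  T....
  F....
  TF...
  TTF.F
  TTTFT
Step 4: 5 trees catch fire, 5 burn out
  T....
  F....
  .....
  F....
  TF...
  TTF.F

T....
F....
.....
F....
TF...
TTF.F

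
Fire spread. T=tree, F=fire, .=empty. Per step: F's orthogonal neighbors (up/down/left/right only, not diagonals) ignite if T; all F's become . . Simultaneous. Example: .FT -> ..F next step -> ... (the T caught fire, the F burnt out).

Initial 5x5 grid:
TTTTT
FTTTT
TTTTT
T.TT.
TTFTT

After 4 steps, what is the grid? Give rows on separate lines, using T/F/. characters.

Step 1: 6 trees catch fire, 2 burn out
  FTTTT
  .FTTT
  FTTTT
  T.FT.
  TF.FT
Step 2: 8 trees catch fire, 6 burn out
  .FTTT
  ..FTT
  .FFTT
  F..F.
  F...F
Step 3: 3 trees catch fire, 8 burn out
  ..FTT
  ...FT
  ...FT
  .....
  .....
Step 4: 3 trees catch fire, 3 burn out
  ...FT
  ....F
  ....F
  .....
  .....

...FT
....F
....F
.....
.....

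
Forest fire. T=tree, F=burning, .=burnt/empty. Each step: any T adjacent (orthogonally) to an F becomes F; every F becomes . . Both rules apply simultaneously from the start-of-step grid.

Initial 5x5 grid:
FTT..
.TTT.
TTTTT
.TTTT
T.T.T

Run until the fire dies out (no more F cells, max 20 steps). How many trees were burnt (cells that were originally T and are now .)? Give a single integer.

Step 1: +1 fires, +1 burnt (F count now 1)
Step 2: +2 fires, +1 burnt (F count now 2)
Step 3: +2 fires, +2 burnt (F count now 2)
Step 4: +4 fires, +2 burnt (F count now 4)
Step 5: +2 fires, +4 burnt (F count now 2)
Step 6: +3 fires, +2 burnt (F count now 3)
Step 7: +1 fires, +3 burnt (F count now 1)
Step 8: +1 fires, +1 burnt (F count now 1)
Step 9: +0 fires, +1 burnt (F count now 0)
Fire out after step 9
Initially T: 17, now '.': 24
Total burnt (originally-T cells now '.'): 16

Answer: 16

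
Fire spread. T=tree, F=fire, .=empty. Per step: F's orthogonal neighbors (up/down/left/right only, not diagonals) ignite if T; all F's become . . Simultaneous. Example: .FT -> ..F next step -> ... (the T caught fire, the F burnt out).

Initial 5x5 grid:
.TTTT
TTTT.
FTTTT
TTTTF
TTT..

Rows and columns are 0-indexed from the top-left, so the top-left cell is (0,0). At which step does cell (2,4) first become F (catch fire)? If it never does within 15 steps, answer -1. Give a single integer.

Step 1: cell (2,4)='F' (+5 fires, +2 burnt)
  -> target ignites at step 1
Step 2: cell (2,4)='.' (+6 fires, +5 burnt)
Step 3: cell (2,4)='.' (+5 fires, +6 burnt)
Step 4: cell (2,4)='.' (+2 fires, +5 burnt)
Step 5: cell (2,4)='.' (+1 fires, +2 burnt)
Step 6: cell (2,4)='.' (+0 fires, +1 burnt)
  fire out at step 6

1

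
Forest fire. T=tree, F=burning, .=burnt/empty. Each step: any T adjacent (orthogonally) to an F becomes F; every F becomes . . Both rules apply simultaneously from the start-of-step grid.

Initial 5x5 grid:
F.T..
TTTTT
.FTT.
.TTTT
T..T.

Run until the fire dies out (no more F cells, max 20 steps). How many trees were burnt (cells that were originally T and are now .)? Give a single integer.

Step 1: +4 fires, +2 burnt (F count now 4)
Step 2: +3 fires, +4 burnt (F count now 3)
Step 3: +3 fires, +3 burnt (F count now 3)
Step 4: +3 fires, +3 burnt (F count now 3)
Step 5: +0 fires, +3 burnt (F count now 0)
Fire out after step 5
Initially T: 14, now '.': 24
Total burnt (originally-T cells now '.'): 13

Answer: 13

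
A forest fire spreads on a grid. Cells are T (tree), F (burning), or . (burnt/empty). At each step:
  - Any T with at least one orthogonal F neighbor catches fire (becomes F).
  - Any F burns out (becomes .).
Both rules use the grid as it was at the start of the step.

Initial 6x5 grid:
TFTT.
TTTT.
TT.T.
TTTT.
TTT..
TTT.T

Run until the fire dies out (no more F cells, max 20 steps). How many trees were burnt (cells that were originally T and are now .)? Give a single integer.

Step 1: +3 fires, +1 burnt (F count now 3)
Step 2: +4 fires, +3 burnt (F count now 4)
Step 3: +3 fires, +4 burnt (F count now 3)
Step 4: +4 fires, +3 burnt (F count now 4)
Step 5: +4 fires, +4 burnt (F count now 4)
Step 6: +2 fires, +4 burnt (F count now 2)
Step 7: +0 fires, +2 burnt (F count now 0)
Fire out after step 7
Initially T: 21, now '.': 29
Total burnt (originally-T cells now '.'): 20

Answer: 20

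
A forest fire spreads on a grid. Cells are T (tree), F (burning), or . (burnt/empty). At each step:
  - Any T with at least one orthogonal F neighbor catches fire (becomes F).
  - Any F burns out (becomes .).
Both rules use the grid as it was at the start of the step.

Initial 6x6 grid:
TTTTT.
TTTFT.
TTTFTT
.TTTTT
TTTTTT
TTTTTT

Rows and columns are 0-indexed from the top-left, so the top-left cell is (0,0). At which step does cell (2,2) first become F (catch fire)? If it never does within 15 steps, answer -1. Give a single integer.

Step 1: cell (2,2)='F' (+6 fires, +2 burnt)
  -> target ignites at step 1
Step 2: cell (2,2)='.' (+8 fires, +6 burnt)
Step 3: cell (2,2)='.' (+8 fires, +8 burnt)
Step 4: cell (2,2)='.' (+5 fires, +8 burnt)
Step 5: cell (2,2)='.' (+3 fires, +5 burnt)
Step 6: cell (2,2)='.' (+1 fires, +3 burnt)
Step 7: cell (2,2)='.' (+0 fires, +1 burnt)
  fire out at step 7

1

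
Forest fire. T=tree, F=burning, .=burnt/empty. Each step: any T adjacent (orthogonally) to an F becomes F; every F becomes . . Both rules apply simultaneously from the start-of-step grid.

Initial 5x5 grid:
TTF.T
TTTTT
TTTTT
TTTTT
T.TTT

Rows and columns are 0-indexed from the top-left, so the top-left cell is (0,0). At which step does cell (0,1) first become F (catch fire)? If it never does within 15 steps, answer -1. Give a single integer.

Step 1: cell (0,1)='F' (+2 fires, +1 burnt)
  -> target ignites at step 1
Step 2: cell (0,1)='.' (+4 fires, +2 burnt)
Step 3: cell (0,1)='.' (+5 fires, +4 burnt)
Step 4: cell (0,1)='.' (+6 fires, +5 burnt)
Step 5: cell (0,1)='.' (+3 fires, +6 burnt)
Step 6: cell (0,1)='.' (+2 fires, +3 burnt)
Step 7: cell (0,1)='.' (+0 fires, +2 burnt)
  fire out at step 7

1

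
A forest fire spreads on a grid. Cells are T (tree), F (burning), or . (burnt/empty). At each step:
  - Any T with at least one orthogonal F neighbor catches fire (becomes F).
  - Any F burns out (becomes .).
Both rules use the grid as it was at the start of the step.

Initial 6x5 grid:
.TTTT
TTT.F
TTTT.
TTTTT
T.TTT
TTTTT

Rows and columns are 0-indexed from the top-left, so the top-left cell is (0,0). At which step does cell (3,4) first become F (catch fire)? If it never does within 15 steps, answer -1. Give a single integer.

Step 1: cell (3,4)='T' (+1 fires, +1 burnt)
Step 2: cell (3,4)='T' (+1 fires, +1 burnt)
Step 3: cell (3,4)='T' (+1 fires, +1 burnt)
Step 4: cell (3,4)='T' (+2 fires, +1 burnt)
Step 5: cell (3,4)='T' (+2 fires, +2 burnt)
Step 6: cell (3,4)='T' (+4 fires, +2 burnt)
Step 7: cell (3,4)='T' (+4 fires, +4 burnt)
Step 8: cell (3,4)='F' (+4 fires, +4 burnt)
  -> target ignites at step 8
Step 9: cell (3,4)='.' (+4 fires, +4 burnt)
Step 10: cell (3,4)='.' (+2 fires, +4 burnt)
Step 11: cell (3,4)='.' (+0 fires, +2 burnt)
  fire out at step 11

8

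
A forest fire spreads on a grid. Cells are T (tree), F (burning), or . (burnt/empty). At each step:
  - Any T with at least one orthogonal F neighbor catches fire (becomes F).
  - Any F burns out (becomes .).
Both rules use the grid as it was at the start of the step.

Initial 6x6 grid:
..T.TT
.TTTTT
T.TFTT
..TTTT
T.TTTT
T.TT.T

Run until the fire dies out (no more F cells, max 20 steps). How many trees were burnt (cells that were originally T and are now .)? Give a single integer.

Answer: 22

Derivation:
Step 1: +4 fires, +1 burnt (F count now 4)
Step 2: +6 fires, +4 burnt (F count now 6)
Step 3: +8 fires, +6 burnt (F count now 8)
Step 4: +3 fires, +8 burnt (F count now 3)
Step 5: +1 fires, +3 burnt (F count now 1)
Step 6: +0 fires, +1 burnt (F count now 0)
Fire out after step 6
Initially T: 25, now '.': 33
Total burnt (originally-T cells now '.'): 22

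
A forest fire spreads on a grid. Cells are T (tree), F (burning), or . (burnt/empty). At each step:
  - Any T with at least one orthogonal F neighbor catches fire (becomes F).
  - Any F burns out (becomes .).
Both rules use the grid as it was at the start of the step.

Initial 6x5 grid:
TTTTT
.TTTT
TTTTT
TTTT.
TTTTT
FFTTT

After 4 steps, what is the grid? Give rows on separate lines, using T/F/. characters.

Step 1: 3 trees catch fire, 2 burn out
  TTTTT
  .TTTT
  TTTTT
  TTTT.
  FFTTT
  ..FTT
Step 2: 4 trees catch fire, 3 burn out
  TTTTT
  .TTTT
  TTTTT
  FFTT.
  ..FTT
  ...FT
Step 3: 5 trees catch fire, 4 burn out
  TTTTT
  .TTTT
  FFTTT
  ..FT.
  ...FT
  ....F
Step 4: 4 trees catch fire, 5 burn out
  TTTTT
  .FTTT
  ..FTT
  ...F.
  ....F
  .....

TTTTT
.FTTT
..FTT
...F.
....F
.....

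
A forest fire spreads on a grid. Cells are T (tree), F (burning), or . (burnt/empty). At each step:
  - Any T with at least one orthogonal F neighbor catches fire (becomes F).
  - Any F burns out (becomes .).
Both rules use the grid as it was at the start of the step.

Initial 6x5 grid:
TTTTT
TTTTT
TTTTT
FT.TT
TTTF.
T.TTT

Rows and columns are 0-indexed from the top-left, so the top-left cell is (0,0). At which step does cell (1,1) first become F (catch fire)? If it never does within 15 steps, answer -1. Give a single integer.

Step 1: cell (1,1)='T' (+6 fires, +2 burnt)
Step 2: cell (1,1)='T' (+8 fires, +6 burnt)
Step 3: cell (1,1)='F' (+5 fires, +8 burnt)
  -> target ignites at step 3
Step 4: cell (1,1)='.' (+4 fires, +5 burnt)
Step 5: cell (1,1)='.' (+2 fires, +4 burnt)
Step 6: cell (1,1)='.' (+0 fires, +2 burnt)
  fire out at step 6

3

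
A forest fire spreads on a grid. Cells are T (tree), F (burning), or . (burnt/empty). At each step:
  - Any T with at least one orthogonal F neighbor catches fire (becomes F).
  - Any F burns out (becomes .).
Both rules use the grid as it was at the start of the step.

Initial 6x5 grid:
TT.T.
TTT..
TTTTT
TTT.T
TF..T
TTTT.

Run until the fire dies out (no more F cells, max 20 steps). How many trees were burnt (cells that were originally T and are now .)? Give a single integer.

Step 1: +3 fires, +1 burnt (F count now 3)
Step 2: +5 fires, +3 burnt (F count now 5)
Step 3: +4 fires, +5 burnt (F count now 4)
Step 4: +4 fires, +4 burnt (F count now 4)
Step 5: +2 fires, +4 burnt (F count now 2)
Step 6: +1 fires, +2 burnt (F count now 1)
Step 7: +1 fires, +1 burnt (F count now 1)
Step 8: +0 fires, +1 burnt (F count now 0)
Fire out after step 8
Initially T: 21, now '.': 29
Total burnt (originally-T cells now '.'): 20

Answer: 20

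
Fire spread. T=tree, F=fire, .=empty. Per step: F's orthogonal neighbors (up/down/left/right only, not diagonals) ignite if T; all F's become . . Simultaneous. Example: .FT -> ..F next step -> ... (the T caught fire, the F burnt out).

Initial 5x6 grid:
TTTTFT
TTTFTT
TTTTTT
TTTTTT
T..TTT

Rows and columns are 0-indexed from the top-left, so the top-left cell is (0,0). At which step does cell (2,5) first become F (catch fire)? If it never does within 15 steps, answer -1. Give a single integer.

Step 1: cell (2,5)='T' (+5 fires, +2 burnt)
Step 2: cell (2,5)='T' (+6 fires, +5 burnt)
Step 3: cell (2,5)='F' (+7 fires, +6 burnt)
  -> target ignites at step 3
Step 4: cell (2,5)='.' (+5 fires, +7 burnt)
Step 5: cell (2,5)='.' (+2 fires, +5 burnt)
Step 6: cell (2,5)='.' (+1 fires, +2 burnt)
Step 7: cell (2,5)='.' (+0 fires, +1 burnt)
  fire out at step 7

3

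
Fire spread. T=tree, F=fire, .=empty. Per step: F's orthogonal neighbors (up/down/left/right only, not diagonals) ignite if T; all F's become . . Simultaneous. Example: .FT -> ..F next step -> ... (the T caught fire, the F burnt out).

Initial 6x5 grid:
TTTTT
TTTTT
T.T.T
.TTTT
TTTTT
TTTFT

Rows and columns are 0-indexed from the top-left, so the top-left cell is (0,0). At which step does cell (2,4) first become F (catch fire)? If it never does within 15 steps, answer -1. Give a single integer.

Step 1: cell (2,4)='T' (+3 fires, +1 burnt)
Step 2: cell (2,4)='T' (+4 fires, +3 burnt)
Step 3: cell (2,4)='T' (+4 fires, +4 burnt)
Step 4: cell (2,4)='F' (+4 fires, +4 burnt)
  -> target ignites at step 4
Step 5: cell (2,4)='.' (+2 fires, +4 burnt)
Step 6: cell (2,4)='.' (+4 fires, +2 burnt)
Step 7: cell (2,4)='.' (+3 fires, +4 burnt)
Step 8: cell (2,4)='.' (+2 fires, +3 burnt)
Step 9: cell (2,4)='.' (+0 fires, +2 burnt)
  fire out at step 9

4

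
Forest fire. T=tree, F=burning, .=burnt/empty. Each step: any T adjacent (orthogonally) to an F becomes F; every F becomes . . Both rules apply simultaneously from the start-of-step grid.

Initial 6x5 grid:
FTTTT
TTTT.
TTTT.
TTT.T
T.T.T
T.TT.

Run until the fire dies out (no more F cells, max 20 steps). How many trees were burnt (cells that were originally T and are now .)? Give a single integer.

Answer: 20

Derivation:
Step 1: +2 fires, +1 burnt (F count now 2)
Step 2: +3 fires, +2 burnt (F count now 3)
Step 3: +4 fires, +3 burnt (F count now 4)
Step 4: +5 fires, +4 burnt (F count now 5)
Step 5: +3 fires, +5 burnt (F count now 3)
Step 6: +1 fires, +3 burnt (F count now 1)
Step 7: +1 fires, +1 burnt (F count now 1)
Step 8: +1 fires, +1 burnt (F count now 1)
Step 9: +0 fires, +1 burnt (F count now 0)
Fire out after step 9
Initially T: 22, now '.': 28
Total burnt (originally-T cells now '.'): 20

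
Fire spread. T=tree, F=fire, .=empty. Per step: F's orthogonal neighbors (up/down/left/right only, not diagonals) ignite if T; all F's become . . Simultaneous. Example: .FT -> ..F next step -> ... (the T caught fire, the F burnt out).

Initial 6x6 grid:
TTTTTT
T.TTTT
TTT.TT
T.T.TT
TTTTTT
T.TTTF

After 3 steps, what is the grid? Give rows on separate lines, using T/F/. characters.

Step 1: 2 trees catch fire, 1 burn out
  TTTTTT
  T.TTTT
  TTT.TT
  T.T.TT
  TTTTTF
  T.TTF.
Step 2: 3 trees catch fire, 2 burn out
  TTTTTT
  T.TTTT
  TTT.TT
  T.T.TF
  TTTTF.
  T.TF..
Step 3: 4 trees catch fire, 3 burn out
  TTTTTT
  T.TTTT
  TTT.TF
  T.T.F.
  TTTF..
  T.F...

TTTTTT
T.TTTT
TTT.TF
T.T.F.
TTTF..
T.F...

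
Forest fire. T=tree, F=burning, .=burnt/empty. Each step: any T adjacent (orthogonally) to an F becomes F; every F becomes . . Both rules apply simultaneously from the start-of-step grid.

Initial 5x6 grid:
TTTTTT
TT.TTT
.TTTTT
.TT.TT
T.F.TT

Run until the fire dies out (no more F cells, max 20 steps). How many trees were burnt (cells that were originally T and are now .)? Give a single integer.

Answer: 22

Derivation:
Step 1: +1 fires, +1 burnt (F count now 1)
Step 2: +2 fires, +1 burnt (F count now 2)
Step 3: +2 fires, +2 burnt (F count now 2)
Step 4: +3 fires, +2 burnt (F count now 3)
Step 5: +6 fires, +3 burnt (F count now 6)
Step 6: +6 fires, +6 burnt (F count now 6)
Step 7: +2 fires, +6 burnt (F count now 2)
Step 8: +0 fires, +2 burnt (F count now 0)
Fire out after step 8
Initially T: 23, now '.': 29
Total burnt (originally-T cells now '.'): 22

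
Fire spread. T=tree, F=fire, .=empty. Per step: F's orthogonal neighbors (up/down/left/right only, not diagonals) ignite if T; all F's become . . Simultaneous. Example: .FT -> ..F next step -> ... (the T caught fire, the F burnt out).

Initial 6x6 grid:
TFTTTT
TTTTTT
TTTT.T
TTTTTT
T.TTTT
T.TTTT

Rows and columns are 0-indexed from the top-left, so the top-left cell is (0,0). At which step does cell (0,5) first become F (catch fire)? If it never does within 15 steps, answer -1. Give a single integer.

Step 1: cell (0,5)='T' (+3 fires, +1 burnt)
Step 2: cell (0,5)='T' (+4 fires, +3 burnt)
Step 3: cell (0,5)='T' (+5 fires, +4 burnt)
Step 4: cell (0,5)='F' (+5 fires, +5 burnt)
  -> target ignites at step 4
Step 5: cell (0,5)='.' (+4 fires, +5 burnt)
Step 6: cell (0,5)='.' (+5 fires, +4 burnt)
Step 7: cell (0,5)='.' (+3 fires, +5 burnt)
Step 8: cell (0,5)='.' (+2 fires, +3 burnt)
Step 9: cell (0,5)='.' (+1 fires, +2 burnt)
Step 10: cell (0,5)='.' (+0 fires, +1 burnt)
  fire out at step 10

4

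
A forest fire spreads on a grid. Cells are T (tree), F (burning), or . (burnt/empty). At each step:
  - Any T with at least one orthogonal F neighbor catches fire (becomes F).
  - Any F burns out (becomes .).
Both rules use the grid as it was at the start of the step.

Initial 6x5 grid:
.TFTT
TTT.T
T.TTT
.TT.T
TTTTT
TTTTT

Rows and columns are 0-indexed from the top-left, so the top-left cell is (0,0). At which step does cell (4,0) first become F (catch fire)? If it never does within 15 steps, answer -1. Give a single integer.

Step 1: cell (4,0)='T' (+3 fires, +1 burnt)
Step 2: cell (4,0)='T' (+3 fires, +3 burnt)
Step 3: cell (4,0)='T' (+4 fires, +3 burnt)
Step 4: cell (4,0)='T' (+4 fires, +4 burnt)
Step 5: cell (4,0)='T' (+4 fires, +4 burnt)
Step 6: cell (4,0)='F' (+4 fires, +4 burnt)
  -> target ignites at step 6
Step 7: cell (4,0)='.' (+2 fires, +4 burnt)
Step 8: cell (4,0)='.' (+0 fires, +2 burnt)
  fire out at step 8

6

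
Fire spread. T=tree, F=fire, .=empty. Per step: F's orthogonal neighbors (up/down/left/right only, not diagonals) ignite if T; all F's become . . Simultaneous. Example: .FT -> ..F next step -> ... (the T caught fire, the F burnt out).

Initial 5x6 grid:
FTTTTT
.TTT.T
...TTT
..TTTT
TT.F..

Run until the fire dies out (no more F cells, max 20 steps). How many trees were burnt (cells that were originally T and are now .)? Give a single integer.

Step 1: +2 fires, +2 burnt (F count now 2)
Step 2: +5 fires, +2 burnt (F count now 5)
Step 3: +5 fires, +5 burnt (F count now 5)
Step 4: +2 fires, +5 burnt (F count now 2)
Step 5: +2 fires, +2 burnt (F count now 2)
Step 6: +0 fires, +2 burnt (F count now 0)
Fire out after step 6
Initially T: 18, now '.': 28
Total burnt (originally-T cells now '.'): 16

Answer: 16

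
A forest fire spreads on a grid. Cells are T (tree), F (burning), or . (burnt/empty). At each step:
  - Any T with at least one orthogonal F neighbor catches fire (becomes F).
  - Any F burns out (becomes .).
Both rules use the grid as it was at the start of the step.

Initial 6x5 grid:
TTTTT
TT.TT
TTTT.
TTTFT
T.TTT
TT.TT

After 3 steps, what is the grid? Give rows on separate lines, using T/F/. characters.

Step 1: 4 trees catch fire, 1 burn out
  TTTTT
  TT.TT
  TTTF.
  TTF.F
  T.TFT
  TT.TT
Step 2: 6 trees catch fire, 4 burn out
  TTTTT
  TT.FT
  TTF..
  TF...
  T.F.F
  TT.FT
Step 3: 5 trees catch fire, 6 burn out
  TTTFT
  TT..F
  TF...
  F....
  T....
  TT..F

TTTFT
TT..F
TF...
F....
T....
TT..F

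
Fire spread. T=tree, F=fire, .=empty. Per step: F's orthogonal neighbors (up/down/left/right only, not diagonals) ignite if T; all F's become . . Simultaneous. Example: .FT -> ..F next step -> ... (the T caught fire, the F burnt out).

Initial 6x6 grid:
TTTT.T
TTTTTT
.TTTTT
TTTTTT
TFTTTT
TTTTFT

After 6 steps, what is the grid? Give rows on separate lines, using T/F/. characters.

Step 1: 7 trees catch fire, 2 burn out
  TTTT.T
  TTTTTT
  .TTTTT
  TFTTTT
  F.FTFT
  TFTF.F
Step 2: 8 trees catch fire, 7 burn out
  TTTT.T
  TTTTTT
  .FTTTT
  F.FTFT
  ...F.F
  F.F...
Step 3: 5 trees catch fire, 8 burn out
  TTTT.T
  TFTTTT
  ..FTFT
  ...F.F
  ......
  ......
Step 4: 6 trees catch fire, 5 burn out
  TFTT.T
  F.FTFT
  ...F.F
  ......
  ......
  ......
Step 5: 4 trees catch fire, 6 burn out
  F.FT.T
  ...F.F
  ......
  ......
  ......
  ......
Step 6: 2 trees catch fire, 4 burn out
  ...F.F
  ......
  ......
  ......
  ......
  ......

...F.F
......
......
......
......
......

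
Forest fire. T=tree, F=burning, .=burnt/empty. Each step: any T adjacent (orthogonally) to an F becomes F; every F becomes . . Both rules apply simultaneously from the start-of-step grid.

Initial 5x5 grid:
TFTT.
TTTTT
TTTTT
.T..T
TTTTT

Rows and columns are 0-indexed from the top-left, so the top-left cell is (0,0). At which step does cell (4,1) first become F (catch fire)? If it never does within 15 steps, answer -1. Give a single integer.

Step 1: cell (4,1)='T' (+3 fires, +1 burnt)
Step 2: cell (4,1)='T' (+4 fires, +3 burnt)
Step 3: cell (4,1)='T' (+4 fires, +4 burnt)
Step 4: cell (4,1)='F' (+3 fires, +4 burnt)
  -> target ignites at step 4
Step 5: cell (4,1)='.' (+3 fires, +3 burnt)
Step 6: cell (4,1)='.' (+2 fires, +3 burnt)
Step 7: cell (4,1)='.' (+1 fires, +2 burnt)
Step 8: cell (4,1)='.' (+0 fires, +1 burnt)
  fire out at step 8

4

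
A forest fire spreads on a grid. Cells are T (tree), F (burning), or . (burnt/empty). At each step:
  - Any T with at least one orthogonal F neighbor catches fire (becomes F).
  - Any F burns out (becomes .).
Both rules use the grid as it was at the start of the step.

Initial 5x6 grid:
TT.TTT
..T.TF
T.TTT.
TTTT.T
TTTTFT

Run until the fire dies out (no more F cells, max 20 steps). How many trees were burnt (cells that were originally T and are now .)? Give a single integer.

Step 1: +4 fires, +2 burnt (F count now 4)
Step 2: +5 fires, +4 burnt (F count now 5)
Step 3: +4 fires, +5 burnt (F count now 4)
Step 4: +3 fires, +4 burnt (F count now 3)
Step 5: +2 fires, +3 burnt (F count now 2)
Step 6: +1 fires, +2 burnt (F count now 1)
Step 7: +0 fires, +1 burnt (F count now 0)
Fire out after step 7
Initially T: 21, now '.': 28
Total burnt (originally-T cells now '.'): 19

Answer: 19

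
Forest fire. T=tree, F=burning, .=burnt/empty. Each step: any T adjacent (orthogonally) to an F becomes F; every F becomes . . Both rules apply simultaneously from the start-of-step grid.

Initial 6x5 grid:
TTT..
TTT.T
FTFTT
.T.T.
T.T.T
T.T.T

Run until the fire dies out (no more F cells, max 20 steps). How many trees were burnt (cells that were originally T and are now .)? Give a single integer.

Answer: 12

Derivation:
Step 1: +4 fires, +2 burnt (F count now 4)
Step 2: +6 fires, +4 burnt (F count now 6)
Step 3: +2 fires, +6 burnt (F count now 2)
Step 4: +0 fires, +2 burnt (F count now 0)
Fire out after step 4
Initially T: 18, now '.': 24
Total burnt (originally-T cells now '.'): 12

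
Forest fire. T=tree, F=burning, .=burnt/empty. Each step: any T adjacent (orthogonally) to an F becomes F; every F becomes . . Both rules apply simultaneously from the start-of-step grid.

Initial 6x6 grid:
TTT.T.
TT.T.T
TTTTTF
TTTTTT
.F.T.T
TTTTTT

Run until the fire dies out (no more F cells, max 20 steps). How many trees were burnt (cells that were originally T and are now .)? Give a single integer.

Answer: 26

Derivation:
Step 1: +5 fires, +2 burnt (F count now 5)
Step 2: +8 fires, +5 burnt (F count now 8)
Step 3: +7 fires, +8 burnt (F count now 7)
Step 4: +4 fires, +7 burnt (F count now 4)
Step 5: +2 fires, +4 burnt (F count now 2)
Step 6: +0 fires, +2 burnt (F count now 0)
Fire out after step 6
Initially T: 27, now '.': 35
Total burnt (originally-T cells now '.'): 26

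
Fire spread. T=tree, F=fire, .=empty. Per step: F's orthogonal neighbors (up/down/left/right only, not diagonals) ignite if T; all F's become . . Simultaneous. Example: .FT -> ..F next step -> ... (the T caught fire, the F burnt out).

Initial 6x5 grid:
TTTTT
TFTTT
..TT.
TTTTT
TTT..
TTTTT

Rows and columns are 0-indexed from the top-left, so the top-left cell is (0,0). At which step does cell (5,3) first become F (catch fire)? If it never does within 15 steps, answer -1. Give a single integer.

Step 1: cell (5,3)='T' (+3 fires, +1 burnt)
Step 2: cell (5,3)='T' (+4 fires, +3 burnt)
Step 3: cell (5,3)='T' (+4 fires, +4 burnt)
Step 4: cell (5,3)='T' (+4 fires, +4 burnt)
Step 5: cell (5,3)='T' (+4 fires, +4 burnt)
Step 6: cell (5,3)='F' (+3 fires, +4 burnt)
  -> target ignites at step 6
Step 7: cell (5,3)='.' (+2 fires, +3 burnt)
Step 8: cell (5,3)='.' (+0 fires, +2 burnt)
  fire out at step 8

6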